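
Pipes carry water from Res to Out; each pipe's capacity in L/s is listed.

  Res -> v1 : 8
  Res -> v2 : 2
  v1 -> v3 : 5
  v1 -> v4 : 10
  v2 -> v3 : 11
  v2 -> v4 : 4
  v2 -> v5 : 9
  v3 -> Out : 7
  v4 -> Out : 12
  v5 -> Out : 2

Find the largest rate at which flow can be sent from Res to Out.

10

Augment Res→v1→v3→Out: bottleneck 5, flow now 5.
Augment Res→v1→v4→Out: bottleneck 3, flow now 8.
Augment Res→v2→v3→Out: bottleneck 2, flow now 10.
No augmenting path remains; maximum flow = 10.
In the residual graph, reachable from Res: {Res}.
Min-cut edges: Res→v1 (8), Res→v2 (2); capacity 8 + 2 = 10.
This cut is saturated, so no flow can exceed 10.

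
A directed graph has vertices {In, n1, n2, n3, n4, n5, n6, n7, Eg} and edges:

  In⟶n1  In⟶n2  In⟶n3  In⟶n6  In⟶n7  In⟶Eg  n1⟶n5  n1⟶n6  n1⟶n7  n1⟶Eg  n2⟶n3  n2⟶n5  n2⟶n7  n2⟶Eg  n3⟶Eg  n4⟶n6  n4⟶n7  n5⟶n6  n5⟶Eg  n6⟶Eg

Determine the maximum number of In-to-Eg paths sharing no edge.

5

Assign every edge capacity 1; by Menger, the answer equals the max flow.
Path In→Eg (+1); total 1.
Path In→n1→Eg (+1); total 2.
Path In→n2→Eg (+1); total 3.
Path In→n3→Eg (+1); total 4.
Path In→n6→Eg (+1); total 5.
No residual In→Eg path; max flow = 5.
Certifying cut of size 5: {In→Eg, In→n1, In→n2, In→n3, In→n6}.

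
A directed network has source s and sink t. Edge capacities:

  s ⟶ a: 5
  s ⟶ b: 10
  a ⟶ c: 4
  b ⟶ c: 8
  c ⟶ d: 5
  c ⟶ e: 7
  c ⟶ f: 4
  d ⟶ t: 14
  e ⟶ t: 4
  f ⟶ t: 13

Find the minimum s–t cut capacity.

Augment s→a→c→d→t: bottleneck 4, flow now 4.
Augment s→b→c→d→t: bottleneck 1, flow now 5.
Augment s→b→c→e→t: bottleneck 4, flow now 9.
Augment s→b→c→f→t: bottleneck 3, flow now 12.
No augmenting path remains; maximum flow = 12.
By max-flow min-cut, the minimum cut capacity equals the max flow.
In the residual graph, reachable from s: {s, a, b}.
Min-cut edges: a→c (4), b→c (8); capacity 4 + 8 = 12.

12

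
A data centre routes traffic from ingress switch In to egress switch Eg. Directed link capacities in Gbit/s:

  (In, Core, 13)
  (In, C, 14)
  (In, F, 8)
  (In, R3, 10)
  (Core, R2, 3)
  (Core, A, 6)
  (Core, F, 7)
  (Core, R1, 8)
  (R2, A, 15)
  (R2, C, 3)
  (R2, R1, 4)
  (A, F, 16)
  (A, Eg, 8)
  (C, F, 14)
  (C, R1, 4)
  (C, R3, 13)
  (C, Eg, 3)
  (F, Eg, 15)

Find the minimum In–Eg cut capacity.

26

Augment In→C→Eg: bottleneck 3, flow now 3.
Augment In→F→Eg: bottleneck 8, flow now 11.
Augment In→Core→A→Eg: bottleneck 6, flow now 17.
Augment In→Core→F→Eg: bottleneck 7, flow now 24.
Augment In→C→F→Core→R2→A→Eg: bottleneck 2, flow now 26. (uses reverse residual edge)
No augmenting path remains; maximum flow = 26.
By max-flow min-cut, the minimum cut capacity equals the max flow.
In the residual graph, reachable from In: {In, Core, R2, A, C, F, R1, R3}.
Min-cut edges: A→Eg (8), C→Eg (3), F→Eg (15); capacity 8 + 3 + 15 = 26.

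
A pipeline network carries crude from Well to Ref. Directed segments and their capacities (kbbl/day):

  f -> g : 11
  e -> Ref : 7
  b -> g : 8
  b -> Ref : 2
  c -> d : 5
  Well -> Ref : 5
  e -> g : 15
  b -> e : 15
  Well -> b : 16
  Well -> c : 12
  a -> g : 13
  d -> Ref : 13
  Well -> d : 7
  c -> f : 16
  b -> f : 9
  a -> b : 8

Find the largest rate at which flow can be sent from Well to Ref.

26

Augment Well→Ref: bottleneck 5, flow now 5.
Augment Well→b→Ref: bottleneck 2, flow now 7.
Augment Well→d→Ref: bottleneck 7, flow now 14.
Augment Well→b→e→Ref: bottleneck 7, flow now 21.
Augment Well→c→d→Ref: bottleneck 5, flow now 26.
No augmenting path remains; maximum flow = 26.
In the residual graph, reachable from Well: {Well, b, c, e, f, g}.
Min-cut edges: Well→d (7), Well→Ref (5), b→Ref (2), c→d (5), e→Ref (7); capacity 7 + 5 + 2 + 5 + 7 = 26.
This cut is saturated, so no flow can exceed 26.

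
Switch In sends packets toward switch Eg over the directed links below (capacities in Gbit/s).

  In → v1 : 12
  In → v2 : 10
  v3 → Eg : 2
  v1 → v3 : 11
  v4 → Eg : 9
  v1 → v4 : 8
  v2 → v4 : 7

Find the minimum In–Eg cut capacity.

11

Augment In→v1→v3→Eg: bottleneck 2, flow now 2.
Augment In→v1→v4→Eg: bottleneck 8, flow now 10.
Augment In→v2→v4→Eg: bottleneck 1, flow now 11.
No augmenting path remains; maximum flow = 11.
By max-flow min-cut, the minimum cut capacity equals the max flow.
In the residual graph, reachable from In: {In, v1, v2, v3, v4}.
Min-cut edges: v3→Eg (2), v4→Eg (9); capacity 2 + 9 = 11.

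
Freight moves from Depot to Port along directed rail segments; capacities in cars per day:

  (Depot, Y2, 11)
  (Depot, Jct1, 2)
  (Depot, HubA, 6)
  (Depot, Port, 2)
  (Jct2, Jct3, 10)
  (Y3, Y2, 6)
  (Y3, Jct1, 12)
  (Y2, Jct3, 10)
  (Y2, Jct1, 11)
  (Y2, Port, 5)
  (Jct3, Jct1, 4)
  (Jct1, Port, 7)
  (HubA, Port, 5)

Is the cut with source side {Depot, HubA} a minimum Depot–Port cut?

Given cut capacity: 11 + 2 + 2 + 5 = 20.
Augment Depot→Port: bottleneck 2, flow now 2.
Augment Depot→Y2→Port: bottleneck 5, flow now 7.
Augment Depot→Jct1→Port: bottleneck 2, flow now 9.
Augment Depot→HubA→Port: bottleneck 5, flow now 14.
Augment Depot→Y2→Jct1→Port: bottleneck 5, flow now 19.
No augmenting path remains; maximum flow = 19.
In the residual graph, reachable from Depot: {Depot, Y2, Jct3, Jct1, HubA}.
Min-cut edges: Depot→Port (2), Y2→Port (5), Jct1→Port (7), HubA→Port (5); capacity 2 + 5 + 7 + 5 = 19.
Cut capacity 20 exceeds the max flow 19, so it is not minimum.

No — its capacity is 20, but the minimum cut has capacity 19.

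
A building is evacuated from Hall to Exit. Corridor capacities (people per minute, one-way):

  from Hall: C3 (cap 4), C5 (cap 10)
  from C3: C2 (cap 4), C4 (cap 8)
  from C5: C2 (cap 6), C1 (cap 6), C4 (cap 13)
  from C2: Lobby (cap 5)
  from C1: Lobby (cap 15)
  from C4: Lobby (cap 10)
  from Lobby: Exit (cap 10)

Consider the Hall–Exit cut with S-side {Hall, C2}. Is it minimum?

No — its capacity is 19, but the minimum cut has capacity 10.

Given cut capacity: 4 + 10 + 5 = 19.
Augment Hall→C3→C2→Lobby→Exit: bottleneck 4, flow now 4.
Augment Hall→C5→C2→Lobby→Exit: bottleneck 1, flow now 5.
Augment Hall→C5→C1→Lobby→Exit: bottleneck 5, flow now 10.
No augmenting path remains; maximum flow = 10.
In the residual graph, reachable from Hall: {Hall, C3, C5, C2, C1, C4, Lobby}.
Min-cut edges: Lobby→Exit (10); capacity 10 = 10.
Cut capacity 19 exceeds the max flow 10, so it is not minimum.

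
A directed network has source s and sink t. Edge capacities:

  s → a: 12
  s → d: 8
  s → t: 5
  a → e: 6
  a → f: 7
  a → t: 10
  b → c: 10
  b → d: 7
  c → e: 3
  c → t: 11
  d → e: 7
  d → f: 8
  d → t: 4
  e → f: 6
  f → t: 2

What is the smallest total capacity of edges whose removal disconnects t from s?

21

Augment s→t: bottleneck 5, flow now 5.
Augment s→a→t: bottleneck 10, flow now 15.
Augment s→d→t: bottleneck 4, flow now 19.
Augment s→a→f→t: bottleneck 2, flow now 21.
No augmenting path remains; maximum flow = 21.
By max-flow min-cut, the minimum cut capacity equals the max flow.
In the residual graph, reachable from s: {s, a, d, e, f}.
Min-cut edges: s→t (5), a→t (10), d→t (4), f→t (2); capacity 5 + 10 + 4 + 2 = 21.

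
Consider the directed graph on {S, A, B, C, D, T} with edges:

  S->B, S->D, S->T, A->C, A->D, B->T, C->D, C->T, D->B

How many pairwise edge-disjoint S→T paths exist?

Assign every edge capacity 1; by Menger, the answer equals the max flow.
Path S→T (+1); total 1.
Path S→B→T (+1); total 2.
No residual S→T path; max flow = 2.
Certifying cut of size 2: {B→T, S→T}.

2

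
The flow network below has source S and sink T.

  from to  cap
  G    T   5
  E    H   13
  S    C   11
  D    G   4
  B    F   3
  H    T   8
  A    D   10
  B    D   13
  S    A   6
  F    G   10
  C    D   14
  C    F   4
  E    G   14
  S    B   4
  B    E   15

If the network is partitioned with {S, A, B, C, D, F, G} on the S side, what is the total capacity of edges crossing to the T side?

Edges leaving {S, A, B, C, D, F, G}: B→E (15), G→T (5).
Cut capacity = 15 + 5 = 20.

20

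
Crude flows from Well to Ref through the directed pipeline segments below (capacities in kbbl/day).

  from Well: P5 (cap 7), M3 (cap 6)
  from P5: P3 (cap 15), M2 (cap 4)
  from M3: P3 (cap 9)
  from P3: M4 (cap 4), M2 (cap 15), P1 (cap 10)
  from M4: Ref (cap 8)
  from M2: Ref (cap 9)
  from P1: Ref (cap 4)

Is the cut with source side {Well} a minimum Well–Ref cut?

Given cut capacity: 7 + 6 = 13.
Augment Well→P5→M2→Ref: bottleneck 4, flow now 4.
Augment Well→P5→P3→M4→Ref: bottleneck 3, flow now 7.
Augment Well→M3→P3→M4→Ref: bottleneck 1, flow now 8.
Augment Well→M3→P3→M2→Ref: bottleneck 5, flow now 13.
No augmenting path remains; maximum flow = 13.
Cut capacity 13 equals the max flow, so it is a minimum cut.

Yes — it is a minimum cut (capacity 13).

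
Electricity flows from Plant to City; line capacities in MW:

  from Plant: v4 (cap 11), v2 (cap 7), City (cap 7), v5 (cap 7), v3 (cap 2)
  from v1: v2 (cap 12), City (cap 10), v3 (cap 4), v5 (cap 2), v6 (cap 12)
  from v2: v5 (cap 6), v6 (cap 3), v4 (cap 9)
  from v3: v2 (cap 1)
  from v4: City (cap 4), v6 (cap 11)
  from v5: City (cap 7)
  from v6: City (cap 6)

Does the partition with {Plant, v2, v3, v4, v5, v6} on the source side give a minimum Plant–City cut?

Given cut capacity: 7 + 4 + 7 + 6 = 24.
Augment Plant→City: bottleneck 7, flow now 7.
Augment Plant→v4→City: bottleneck 4, flow now 11.
Augment Plant→v5→City: bottleneck 7, flow now 18.
Augment Plant→v2→v6→City: bottleneck 3, flow now 21.
Augment Plant→v4→v6→City: bottleneck 3, flow now 24.
No augmenting path remains; maximum flow = 24.
Cut capacity 24 equals the max flow, so it is a minimum cut.

Yes — it is a minimum cut (capacity 24).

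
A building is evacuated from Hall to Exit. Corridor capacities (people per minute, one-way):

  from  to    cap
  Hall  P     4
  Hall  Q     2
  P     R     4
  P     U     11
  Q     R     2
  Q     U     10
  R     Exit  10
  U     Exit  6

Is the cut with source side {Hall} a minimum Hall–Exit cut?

Yes — it is a minimum cut (capacity 6).

Given cut capacity: 4 + 2 = 6.
Augment Hall→P→R→Exit: bottleneck 4, flow now 4.
Augment Hall→Q→R→Exit: bottleneck 2, flow now 6.
No augmenting path remains; maximum flow = 6.
Cut capacity 6 equals the max flow, so it is a minimum cut.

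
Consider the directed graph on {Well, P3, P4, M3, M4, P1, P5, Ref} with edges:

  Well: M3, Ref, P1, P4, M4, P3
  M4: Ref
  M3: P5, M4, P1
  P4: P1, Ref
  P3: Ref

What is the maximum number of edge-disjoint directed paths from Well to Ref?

Assign every edge capacity 1; by Menger, the answer equals the max flow.
Path Well→Ref (+1); total 1.
Path Well→P3→Ref (+1); total 2.
Path Well→P4→Ref (+1); total 3.
Path Well→M4→Ref (+1); total 4.
No residual Well→Ref path; max flow = 4.
Certifying cut of size 4: {M4→Ref, Well→P3, Well→P4, Well→Ref}.

4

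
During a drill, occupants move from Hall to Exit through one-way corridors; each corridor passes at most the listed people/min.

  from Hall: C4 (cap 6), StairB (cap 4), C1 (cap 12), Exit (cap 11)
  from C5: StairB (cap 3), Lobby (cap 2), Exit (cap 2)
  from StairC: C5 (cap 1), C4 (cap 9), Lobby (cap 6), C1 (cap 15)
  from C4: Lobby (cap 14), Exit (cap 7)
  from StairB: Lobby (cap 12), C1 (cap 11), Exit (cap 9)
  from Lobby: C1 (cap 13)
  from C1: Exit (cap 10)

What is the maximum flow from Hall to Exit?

31

Augment Hall→Exit: bottleneck 11, flow now 11.
Augment Hall→C4→Exit: bottleneck 6, flow now 17.
Augment Hall→StairB→Exit: bottleneck 4, flow now 21.
Augment Hall→C1→Exit: bottleneck 10, flow now 31.
No augmenting path remains; maximum flow = 31.
In the residual graph, reachable from Hall: {Hall, C1}.
Min-cut edges: Hall→C4 (6), Hall→StairB (4), Hall→Exit (11), C1→Exit (10); capacity 6 + 4 + 11 + 10 = 31.
This cut is saturated, so no flow can exceed 31.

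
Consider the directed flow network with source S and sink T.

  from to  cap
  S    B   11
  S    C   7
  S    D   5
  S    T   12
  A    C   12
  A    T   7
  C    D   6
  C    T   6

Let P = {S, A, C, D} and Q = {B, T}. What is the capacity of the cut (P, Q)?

Edges leaving {S, A, C, D}: S→B (11), S→T (12), A→T (7), C→T (6).
Cut capacity = 11 + 12 + 7 + 6 = 36.

36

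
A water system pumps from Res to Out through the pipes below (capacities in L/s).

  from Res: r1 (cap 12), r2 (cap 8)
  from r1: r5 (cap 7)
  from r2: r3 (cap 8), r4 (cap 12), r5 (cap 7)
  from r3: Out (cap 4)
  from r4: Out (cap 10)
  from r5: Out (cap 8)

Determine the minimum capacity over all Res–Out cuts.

Augment Res→r1→r5→Out: bottleneck 7, flow now 7.
Augment Res→r2→r3→Out: bottleneck 4, flow now 11.
Augment Res→r2→r4→Out: bottleneck 4, flow now 15.
No augmenting path remains; maximum flow = 15.
By max-flow min-cut, the minimum cut capacity equals the max flow.
In the residual graph, reachable from Res: {Res, r1}.
Min-cut edges: Res→r2 (8), r1→r5 (7); capacity 8 + 7 = 15.

15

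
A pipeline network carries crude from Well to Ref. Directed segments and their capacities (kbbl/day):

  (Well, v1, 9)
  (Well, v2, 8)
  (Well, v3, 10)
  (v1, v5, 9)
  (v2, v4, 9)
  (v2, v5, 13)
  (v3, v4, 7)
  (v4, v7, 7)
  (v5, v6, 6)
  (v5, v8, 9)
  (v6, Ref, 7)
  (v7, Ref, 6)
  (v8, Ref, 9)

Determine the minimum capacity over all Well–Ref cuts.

21

Augment Well→v1→v5→v6→Ref: bottleneck 6, flow now 6.
Augment Well→v1→v5→v8→Ref: bottleneck 3, flow now 9.
Augment Well→v2→v4→v7→Ref: bottleneck 6, flow now 15.
Augment Well→v2→v5→v8→Ref: bottleneck 2, flow now 17.
Augment Well→v3→v4→v2→v5→v8→Ref: bottleneck 4, flow now 21. (uses reverse residual edge)
No augmenting path remains; maximum flow = 21.
By max-flow min-cut, the minimum cut capacity equals the max flow.
In the residual graph, reachable from Well: {Well, v1, v2, v3, v4, v5, v7}.
Min-cut edges: v5→v6 (6), v5→v8 (9), v7→Ref (6); capacity 6 + 9 + 6 = 21.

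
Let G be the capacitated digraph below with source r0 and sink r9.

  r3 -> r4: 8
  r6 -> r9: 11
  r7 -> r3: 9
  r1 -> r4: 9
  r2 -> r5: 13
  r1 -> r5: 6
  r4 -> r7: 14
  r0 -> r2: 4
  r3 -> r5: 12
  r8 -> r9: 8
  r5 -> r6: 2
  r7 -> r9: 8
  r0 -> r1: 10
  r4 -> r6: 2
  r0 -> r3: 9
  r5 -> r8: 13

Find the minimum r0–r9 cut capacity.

Augment r0→r1→r4→r6→r9: bottleneck 2, flow now 2.
Augment r0→r1→r4→r7→r9: bottleneck 7, flow now 9.
Augment r0→r1→r5→r6→r9: bottleneck 1, flow now 10.
Augment r0→r2→r5→r6→r9: bottleneck 1, flow now 11.
Augment r0→r2→r5→r8→r9: bottleneck 3, flow now 14.
Augment r0→r3→r4→r7→r9: bottleneck 1, flow now 15.
Augment r0→r3→r5→r8→r9: bottleneck 5, flow now 20.
No augmenting path remains; maximum flow = 20.
By max-flow min-cut, the minimum cut capacity equals the max flow.
In the residual graph, reachable from r0: {r0, r1, r2, r3, r4, r5, r7, r8}.
Min-cut edges: r4→r6 (2), r5→r6 (2), r7→r9 (8), r8→r9 (8); capacity 2 + 2 + 8 + 8 = 20.

20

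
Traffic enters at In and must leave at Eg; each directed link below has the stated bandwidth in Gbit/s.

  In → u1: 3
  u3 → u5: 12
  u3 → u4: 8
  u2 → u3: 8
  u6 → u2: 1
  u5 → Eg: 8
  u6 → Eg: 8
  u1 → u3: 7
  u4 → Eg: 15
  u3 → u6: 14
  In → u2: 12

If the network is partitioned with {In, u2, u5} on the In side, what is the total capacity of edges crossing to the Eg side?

Edges leaving {In, u2, u5}: In→u1 (3), u2→u3 (8), u5→Eg (8).
Cut capacity = 3 + 8 + 8 = 19.

19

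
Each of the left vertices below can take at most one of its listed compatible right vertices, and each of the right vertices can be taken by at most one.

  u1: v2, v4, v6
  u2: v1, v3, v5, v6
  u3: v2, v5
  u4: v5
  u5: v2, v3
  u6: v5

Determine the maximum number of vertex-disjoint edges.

Unit-capacity flow: source→left, listed edges, right→sink; max matching = max flow.
Augmenting path u1→v2 (+1); matched 1.
Augmenting path u2→v1 (+1); matched 2.
Augmenting path u3→v5 (+1); matched 3.
Augmenting path u5→v3 (+1); matched 4.
Augmenting path u4→v5→u3→v2→u1→v4 (+1); matched 5.
No augmenting path remains; maximum matching = 5.
König certificate: {u1, u2, u3, u5, v5} is a vertex cover of size 5 (every listed pair touches it), so no matching can be larger.

5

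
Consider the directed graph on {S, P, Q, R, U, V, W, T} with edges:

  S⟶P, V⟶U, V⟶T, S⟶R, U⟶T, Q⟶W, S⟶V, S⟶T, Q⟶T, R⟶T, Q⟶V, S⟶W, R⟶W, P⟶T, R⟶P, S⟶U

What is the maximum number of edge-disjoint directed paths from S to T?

Assign every edge capacity 1; by Menger, the answer equals the max flow.
Path S→T (+1); total 1.
Path S→P→T (+1); total 2.
Path S→R→T (+1); total 3.
Path S→U→T (+1); total 4.
Path S→V→T (+1); total 5.
No residual S→T path; max flow = 5.
Certifying cut of size 5: {S→P, S→R, S→T, S→U, S→V}.

5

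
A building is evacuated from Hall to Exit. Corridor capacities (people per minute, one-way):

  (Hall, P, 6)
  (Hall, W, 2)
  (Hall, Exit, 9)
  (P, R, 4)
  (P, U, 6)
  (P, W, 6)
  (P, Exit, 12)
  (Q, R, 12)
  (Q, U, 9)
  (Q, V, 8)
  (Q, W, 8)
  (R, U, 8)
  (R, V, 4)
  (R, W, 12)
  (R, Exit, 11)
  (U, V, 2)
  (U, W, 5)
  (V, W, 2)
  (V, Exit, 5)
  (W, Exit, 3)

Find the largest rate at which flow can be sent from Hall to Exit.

Augment Hall→Exit: bottleneck 9, flow now 9.
Augment Hall→P→Exit: bottleneck 6, flow now 15.
Augment Hall→W→Exit: bottleneck 2, flow now 17.
No augmenting path remains; maximum flow = 17.
In the residual graph, reachable from Hall: {Hall}.
Min-cut edges: Hall→P (6), Hall→W (2), Hall→Exit (9); capacity 6 + 2 + 9 = 17.
This cut is saturated, so no flow can exceed 17.

17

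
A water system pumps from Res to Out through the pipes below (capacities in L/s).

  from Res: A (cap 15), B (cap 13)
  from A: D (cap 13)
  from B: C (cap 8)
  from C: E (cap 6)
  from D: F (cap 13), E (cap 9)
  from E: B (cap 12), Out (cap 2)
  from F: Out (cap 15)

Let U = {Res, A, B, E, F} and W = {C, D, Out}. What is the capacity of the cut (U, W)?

Edges leaving {Res, A, B, E, F}: A→D (13), B→C (8), E→Out (2), F→Out (15).
Cut capacity = 13 + 8 + 2 + 15 = 38.

38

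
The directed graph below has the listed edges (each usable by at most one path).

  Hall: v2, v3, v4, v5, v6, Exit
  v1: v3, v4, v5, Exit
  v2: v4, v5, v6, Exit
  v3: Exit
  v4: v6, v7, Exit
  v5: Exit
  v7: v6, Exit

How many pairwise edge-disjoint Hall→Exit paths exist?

Assign every edge capacity 1; by Menger, the answer equals the max flow.
Path Hall→Exit (+1); total 1.
Path Hall→v2→Exit (+1); total 2.
Path Hall→v3→Exit (+1); total 3.
Path Hall→v4→Exit (+1); total 4.
Path Hall→v5→Exit (+1); total 5.
No residual Hall→Exit path; max flow = 5.
Certifying cut of size 5: {Hall→Exit, Hall→v2, Hall→v3, Hall→v4, Hall→v5}.

5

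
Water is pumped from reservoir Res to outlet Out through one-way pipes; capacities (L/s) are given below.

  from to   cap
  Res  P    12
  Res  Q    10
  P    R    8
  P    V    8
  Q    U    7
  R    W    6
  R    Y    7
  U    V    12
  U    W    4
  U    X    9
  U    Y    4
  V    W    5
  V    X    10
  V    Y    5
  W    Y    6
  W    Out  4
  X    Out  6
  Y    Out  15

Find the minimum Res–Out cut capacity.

19

Augment Res→P→R→W→Out: bottleneck 4, flow now 4.
Augment Res→P→R→Y→Out: bottleneck 4, flow now 8.
Augment Res→P→V→X→Out: bottleneck 4, flow now 12.
Augment Res→Q→U→X→Out: bottleneck 2, flow now 14.
Augment Res→Q→U→Y→Out: bottleneck 4, flow now 18.
Augment Res→Q→U→V→Y→Out: bottleneck 1, flow now 19.
No augmenting path remains; maximum flow = 19.
By max-flow min-cut, the minimum cut capacity equals the max flow.
In the residual graph, reachable from Res: {Res, Q}.
Min-cut edges: Res→P (12), Q→U (7); capacity 12 + 7 = 19.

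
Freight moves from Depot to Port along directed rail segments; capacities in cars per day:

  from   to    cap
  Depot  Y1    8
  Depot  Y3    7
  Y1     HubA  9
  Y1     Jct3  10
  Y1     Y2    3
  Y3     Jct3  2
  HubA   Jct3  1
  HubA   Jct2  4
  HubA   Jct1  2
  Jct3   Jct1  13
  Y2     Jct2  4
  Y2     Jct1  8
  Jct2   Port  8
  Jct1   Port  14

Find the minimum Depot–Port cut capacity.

Augment Depot→Y1→HubA→Jct2→Port: bottleneck 4, flow now 4.
Augment Depot→Y1→HubA→Jct1→Port: bottleneck 2, flow now 6.
Augment Depot→Y1→Jct3→Jct1→Port: bottleneck 2, flow now 8.
Augment Depot→Y3→Jct3→Jct1→Port: bottleneck 2, flow now 10.
No augmenting path remains; maximum flow = 10.
By max-flow min-cut, the minimum cut capacity equals the max flow.
In the residual graph, reachable from Depot: {Depot, Y3}.
Min-cut edges: Depot→Y1 (8), Y3→Jct3 (2); capacity 8 + 2 = 10.

10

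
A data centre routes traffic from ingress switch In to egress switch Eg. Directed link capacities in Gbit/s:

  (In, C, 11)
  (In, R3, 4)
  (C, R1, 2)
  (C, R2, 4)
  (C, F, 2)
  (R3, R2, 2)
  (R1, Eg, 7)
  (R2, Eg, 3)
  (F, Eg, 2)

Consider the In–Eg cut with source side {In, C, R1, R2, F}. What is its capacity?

16

Edges leaving {In, C, R1, R2, F}: In→R3 (4), R1→Eg (7), R2→Eg (3), F→Eg (2).
Cut capacity = 4 + 7 + 3 + 2 = 16.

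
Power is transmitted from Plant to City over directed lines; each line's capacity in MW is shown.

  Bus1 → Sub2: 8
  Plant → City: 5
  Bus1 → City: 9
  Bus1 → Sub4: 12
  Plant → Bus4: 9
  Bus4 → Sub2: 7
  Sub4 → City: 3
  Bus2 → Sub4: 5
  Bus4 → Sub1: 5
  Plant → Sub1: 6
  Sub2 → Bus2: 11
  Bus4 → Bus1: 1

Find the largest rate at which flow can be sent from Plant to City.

Augment Plant→City: bottleneck 5, flow now 5.
Augment Plant→Bus4→Bus1→City: bottleneck 1, flow now 6.
Augment Plant→Bus4→Sub2→Bus2→Sub4→City: bottleneck 3, flow now 9.
No augmenting path remains; maximum flow = 9.
In the residual graph, reachable from Plant: {Plant, Bus4, Sub2, Sub1, Bus2, Sub4}.
Min-cut edges: Plant→City (5), Bus4→Bus1 (1), Sub4→City (3); capacity 5 + 1 + 3 = 9.
This cut is saturated, so no flow can exceed 9.

9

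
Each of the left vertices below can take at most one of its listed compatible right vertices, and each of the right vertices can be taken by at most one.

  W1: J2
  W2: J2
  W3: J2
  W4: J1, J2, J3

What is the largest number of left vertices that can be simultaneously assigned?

2

Unit-capacity flow: source→left, listed edges, right→sink; max matching = max flow.
Augmenting path W1→J2 (+1); matched 1.
Augmenting path W4→J1 (+1); matched 2.
No augmenting path remains; maximum matching = 2.
König certificate: {W4, J2} is a vertex cover of size 2 (every listed pair touches it), so no matching can be larger.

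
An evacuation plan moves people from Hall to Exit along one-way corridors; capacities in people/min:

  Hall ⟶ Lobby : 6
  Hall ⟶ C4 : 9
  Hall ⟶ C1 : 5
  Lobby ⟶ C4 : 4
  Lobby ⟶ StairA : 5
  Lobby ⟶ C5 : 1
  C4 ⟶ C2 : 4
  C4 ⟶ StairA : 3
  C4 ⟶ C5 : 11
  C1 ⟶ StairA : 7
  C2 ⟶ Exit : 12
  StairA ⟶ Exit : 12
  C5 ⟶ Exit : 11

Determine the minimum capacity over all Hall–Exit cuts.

20

Augment Hall→Lobby→StairA→Exit: bottleneck 5, flow now 5.
Augment Hall→Lobby→C5→Exit: bottleneck 1, flow now 6.
Augment Hall→C4→C2→Exit: bottleneck 4, flow now 10.
Augment Hall→C4→StairA→Exit: bottleneck 3, flow now 13.
Augment Hall→C4→C5→Exit: bottleneck 2, flow now 15.
Augment Hall→C1→StairA→Exit: bottleneck 4, flow now 19.
Augment Hall→C1→StairA→C4→C5→Exit: bottleneck 1, flow now 20. (uses reverse residual edge)
No augmenting path remains; maximum flow = 20.
By max-flow min-cut, the minimum cut capacity equals the max flow.
In the residual graph, reachable from Hall: {Hall}.
Min-cut edges: Hall→Lobby (6), Hall→C4 (9), Hall→C1 (5); capacity 6 + 9 + 5 = 20.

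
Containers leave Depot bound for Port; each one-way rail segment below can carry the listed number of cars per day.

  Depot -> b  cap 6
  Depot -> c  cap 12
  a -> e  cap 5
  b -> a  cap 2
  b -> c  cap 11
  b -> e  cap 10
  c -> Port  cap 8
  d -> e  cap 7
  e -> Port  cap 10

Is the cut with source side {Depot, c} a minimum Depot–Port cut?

Yes — it is a minimum cut (capacity 14).

Given cut capacity: 6 + 8 = 14.
Augment Depot→c→Port: bottleneck 8, flow now 8.
Augment Depot→b→e→Port: bottleneck 6, flow now 14.
No augmenting path remains; maximum flow = 14.
Cut capacity 14 equals the max flow, so it is a minimum cut.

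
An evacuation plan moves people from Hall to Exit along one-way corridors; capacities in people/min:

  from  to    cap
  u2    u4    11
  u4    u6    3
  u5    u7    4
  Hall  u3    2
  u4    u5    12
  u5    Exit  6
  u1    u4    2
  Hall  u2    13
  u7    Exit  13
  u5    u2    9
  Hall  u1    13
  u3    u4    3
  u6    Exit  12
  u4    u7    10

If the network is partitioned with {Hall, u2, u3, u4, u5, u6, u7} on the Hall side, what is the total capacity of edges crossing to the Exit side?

Edges leaving {Hall, u2, u3, u4, u5, u6, u7}: Hall→u1 (13), u5→Exit (6), u6→Exit (12), u7→Exit (13).
Cut capacity = 13 + 6 + 12 + 13 = 44.

44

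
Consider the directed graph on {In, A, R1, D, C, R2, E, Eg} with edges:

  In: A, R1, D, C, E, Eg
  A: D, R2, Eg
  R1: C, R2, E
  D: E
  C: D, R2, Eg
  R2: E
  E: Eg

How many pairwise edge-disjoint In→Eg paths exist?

Assign every edge capacity 1; by Menger, the answer equals the max flow.
Path In→Eg (+1); total 1.
Path In→A→Eg (+1); total 2.
Path In→C→Eg (+1); total 3.
Path In→E→Eg (+1); total 4.
No residual In→Eg path; max flow = 4.
Certifying cut of size 4: {C→Eg, E→Eg, In→A, In→Eg}.

4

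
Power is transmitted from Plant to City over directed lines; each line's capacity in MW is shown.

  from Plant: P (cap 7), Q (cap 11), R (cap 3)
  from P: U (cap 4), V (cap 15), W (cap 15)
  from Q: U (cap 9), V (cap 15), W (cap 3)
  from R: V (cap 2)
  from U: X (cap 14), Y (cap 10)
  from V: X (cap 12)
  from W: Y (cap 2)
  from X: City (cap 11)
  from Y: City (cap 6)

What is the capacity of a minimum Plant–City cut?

17

Augment Plant→P→U→X→City: bottleneck 4, flow now 4.
Augment Plant→P→V→X→City: bottleneck 3, flow now 7.
Augment Plant→Q→U→X→City: bottleneck 4, flow now 11.
Augment Plant→Q→U→Y→City: bottleneck 5, flow now 16.
Augment Plant→Q→W→Y→City: bottleneck 1, flow now 17.
No augmenting path remains; maximum flow = 17.
By max-flow min-cut, the minimum cut capacity equals the max flow.
In the residual graph, reachable from Plant: {Plant, P, Q, R, U, V, W, X, Y}.
Min-cut edges: X→City (11), Y→City (6); capacity 11 + 6 = 17.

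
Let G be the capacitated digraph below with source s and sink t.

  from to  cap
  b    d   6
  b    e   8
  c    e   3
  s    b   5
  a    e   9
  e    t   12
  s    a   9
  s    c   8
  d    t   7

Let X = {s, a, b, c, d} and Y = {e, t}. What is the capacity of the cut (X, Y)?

Edges leaving {s, a, b, c, d}: a→e (9), b→e (8), c→e (3), d→t (7).
Cut capacity = 9 + 8 + 3 + 7 = 27.

27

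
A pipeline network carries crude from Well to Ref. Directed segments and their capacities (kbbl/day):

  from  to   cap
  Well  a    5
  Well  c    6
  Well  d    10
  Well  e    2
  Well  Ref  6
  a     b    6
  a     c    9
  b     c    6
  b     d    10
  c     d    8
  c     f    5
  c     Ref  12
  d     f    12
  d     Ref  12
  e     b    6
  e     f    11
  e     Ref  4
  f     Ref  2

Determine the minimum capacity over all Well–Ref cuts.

29

Augment Well→Ref: bottleneck 6, flow now 6.
Augment Well→c→Ref: bottleneck 6, flow now 12.
Augment Well→d→Ref: bottleneck 10, flow now 22.
Augment Well→e→Ref: bottleneck 2, flow now 24.
Augment Well→a→c→Ref: bottleneck 5, flow now 29.
No augmenting path remains; maximum flow = 29.
By max-flow min-cut, the minimum cut capacity equals the max flow.
In the residual graph, reachable from Well: {Well}.
Min-cut edges: Well→a (5), Well→c (6), Well→d (10), Well→e (2), Well→Ref (6); capacity 5 + 6 + 10 + 2 + 6 = 29.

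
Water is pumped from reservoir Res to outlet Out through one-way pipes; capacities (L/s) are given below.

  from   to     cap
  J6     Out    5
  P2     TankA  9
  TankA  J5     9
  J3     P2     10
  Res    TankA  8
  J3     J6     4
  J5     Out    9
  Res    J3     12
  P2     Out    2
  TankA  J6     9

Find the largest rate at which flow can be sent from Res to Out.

Augment Res→TankA→J5→Out: bottleneck 8, flow now 8.
Augment Res→J3→P2→Out: bottleneck 2, flow now 10.
Augment Res→J3→J6→Out: bottleneck 4, flow now 14.
Augment Res→J3→P2→TankA→J5→Out: bottleneck 1, flow now 15.
Augment Res→J3→P2→TankA→J6→Out: bottleneck 1, flow now 16.
No augmenting path remains; maximum flow = 16.
In the residual graph, reachable from Res: {Res, TankA, J3, P2, J6}.
Min-cut edges: TankA→J5 (9), P2→Out (2), J6→Out (5); capacity 9 + 2 + 5 = 16.
This cut is saturated, so no flow can exceed 16.

16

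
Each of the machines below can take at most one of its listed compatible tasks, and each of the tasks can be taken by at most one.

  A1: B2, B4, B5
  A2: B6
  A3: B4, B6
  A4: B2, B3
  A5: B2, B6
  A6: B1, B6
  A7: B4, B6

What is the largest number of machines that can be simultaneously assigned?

6

Unit-capacity flow: source→left, listed edges, right→sink; max matching = max flow.
Augmenting path A1→B2 (+1); matched 1.
Augmenting path A2→B6 (+1); matched 2.
Augmenting path A3→B4 (+1); matched 3.
Augmenting path A4→B3 (+1); matched 4.
Augmenting path A6→B1 (+1); matched 5.
Augmenting path A5→B2→A1→B5 (+1); matched 6.
No augmenting path remains; maximum matching = 6.
König certificate: {A1, A4, A5, A6, B4, B6} is a vertex cover of size 6 (every listed pair touches it), so no matching can be larger.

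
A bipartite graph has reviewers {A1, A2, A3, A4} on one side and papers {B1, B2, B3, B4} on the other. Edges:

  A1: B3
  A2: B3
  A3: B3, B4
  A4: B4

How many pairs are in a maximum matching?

Unit-capacity flow: source→left, listed edges, right→sink; max matching = max flow.
Augmenting path A1→B3 (+1); matched 1.
Augmenting path A3→B4 (+1); matched 2.
No augmenting path remains; maximum matching = 2.
König certificate: {B3, B4} is a vertex cover of size 2 (every listed pair touches it), so no matching can be larger.

2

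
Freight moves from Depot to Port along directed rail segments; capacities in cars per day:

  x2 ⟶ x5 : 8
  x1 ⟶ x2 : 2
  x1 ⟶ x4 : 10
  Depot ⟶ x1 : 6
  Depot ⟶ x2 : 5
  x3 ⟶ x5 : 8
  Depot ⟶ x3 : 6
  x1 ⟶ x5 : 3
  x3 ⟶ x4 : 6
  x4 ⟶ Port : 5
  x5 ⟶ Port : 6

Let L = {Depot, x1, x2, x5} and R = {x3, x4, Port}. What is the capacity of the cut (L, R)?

Edges leaving {Depot, x1, x2, x5}: Depot→x3 (6), x1→x4 (10), x5→Port (6).
Cut capacity = 6 + 10 + 6 = 22.

22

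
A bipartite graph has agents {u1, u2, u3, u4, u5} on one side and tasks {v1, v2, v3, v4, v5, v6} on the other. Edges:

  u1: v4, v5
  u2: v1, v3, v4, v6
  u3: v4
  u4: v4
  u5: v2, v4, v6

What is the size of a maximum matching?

4

Unit-capacity flow: source→left, listed edges, right→sink; max matching = max flow.
Augmenting path u1→v4 (+1); matched 1.
Augmenting path u2→v1 (+1); matched 2.
Augmenting path u5→v2 (+1); matched 3.
Augmenting path u3→v4→u1→v5 (+1); matched 4.
No augmenting path remains; maximum matching = 4.
König certificate: {u1, u2, u5, v4} is a vertex cover of size 4 (every listed pair touches it), so no matching can be larger.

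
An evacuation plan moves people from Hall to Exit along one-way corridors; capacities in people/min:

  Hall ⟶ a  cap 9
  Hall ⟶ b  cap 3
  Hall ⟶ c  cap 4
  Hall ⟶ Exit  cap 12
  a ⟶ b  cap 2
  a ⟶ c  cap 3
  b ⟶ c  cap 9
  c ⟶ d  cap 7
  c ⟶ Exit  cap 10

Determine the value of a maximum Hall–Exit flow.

22

Augment Hall→Exit: bottleneck 12, flow now 12.
Augment Hall→c→Exit: bottleneck 4, flow now 16.
Augment Hall→a→c→Exit: bottleneck 3, flow now 19.
Augment Hall→b→c→Exit: bottleneck 3, flow now 22.
No augmenting path remains; maximum flow = 22.
In the residual graph, reachable from Hall: {Hall, a, b, c, d}.
Min-cut edges: Hall→Exit (12), c→Exit (10); capacity 12 + 10 = 22.
This cut is saturated, so no flow can exceed 22.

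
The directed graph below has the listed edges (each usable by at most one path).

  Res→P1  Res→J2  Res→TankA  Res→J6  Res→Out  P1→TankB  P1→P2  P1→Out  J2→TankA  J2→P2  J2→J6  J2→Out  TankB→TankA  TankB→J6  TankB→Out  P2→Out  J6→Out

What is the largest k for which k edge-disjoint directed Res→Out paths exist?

4

Assign every edge capacity 1; by Menger, the answer equals the max flow.
Path Res→Out (+1); total 1.
Path Res→P1→Out (+1); total 2.
Path Res→J2→Out (+1); total 3.
Path Res→J6→Out (+1); total 4.
No residual Res→Out path; max flow = 4.
Certifying cut of size 4: {Res→J2, Res→J6, Res→Out, Res→P1}.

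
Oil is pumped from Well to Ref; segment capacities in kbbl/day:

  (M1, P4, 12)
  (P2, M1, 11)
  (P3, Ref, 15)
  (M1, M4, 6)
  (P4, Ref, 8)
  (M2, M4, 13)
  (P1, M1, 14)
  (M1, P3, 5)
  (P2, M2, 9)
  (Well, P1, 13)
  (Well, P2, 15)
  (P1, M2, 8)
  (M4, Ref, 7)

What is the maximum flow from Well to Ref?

20

Augment Well→P1→M1→P3→Ref: bottleneck 5, flow now 5.
Augment Well→P1→M1→M4→Ref: bottleneck 6, flow now 11.
Augment Well→P1→M1→P4→Ref: bottleneck 2, flow now 13.
Augment Well→P2→M1→P4→Ref: bottleneck 6, flow now 19.
Augment Well→P2→M2→M4→Ref: bottleneck 1, flow now 20.
No augmenting path remains; maximum flow = 20.
In the residual graph, reachable from Well: {Well, P1, P2, M1, M2, M4, P4}.
Min-cut edges: M1→P3 (5), M4→Ref (7), P4→Ref (8); capacity 5 + 7 + 8 = 20.
This cut is saturated, so no flow can exceed 20.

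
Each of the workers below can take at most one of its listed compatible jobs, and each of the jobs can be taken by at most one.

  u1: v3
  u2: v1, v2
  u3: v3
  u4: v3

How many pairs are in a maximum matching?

2

Unit-capacity flow: source→left, listed edges, right→sink; max matching = max flow.
Augmenting path u1→v3 (+1); matched 1.
Augmenting path u2→v1 (+1); matched 2.
No augmenting path remains; maximum matching = 2.
König certificate: {u2, v3} is a vertex cover of size 2 (every listed pair touches it), so no matching can be larger.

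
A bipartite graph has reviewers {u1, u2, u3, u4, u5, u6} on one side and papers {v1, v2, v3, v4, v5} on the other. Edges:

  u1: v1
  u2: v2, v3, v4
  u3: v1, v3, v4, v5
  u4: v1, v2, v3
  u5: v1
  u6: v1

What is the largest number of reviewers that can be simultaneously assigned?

4

Unit-capacity flow: source→left, listed edges, right→sink; max matching = max flow.
Augmenting path u1→v1 (+1); matched 1.
Augmenting path u2→v2 (+1); matched 2.
Augmenting path u3→v3 (+1); matched 3.
Augmenting path u4→v2→u2→v4 (+1); matched 4.
No augmenting path remains; maximum matching = 4.
König certificate: {u2, u3, u4, v1} is a vertex cover of size 4 (every listed pair touches it), so no matching can be larger.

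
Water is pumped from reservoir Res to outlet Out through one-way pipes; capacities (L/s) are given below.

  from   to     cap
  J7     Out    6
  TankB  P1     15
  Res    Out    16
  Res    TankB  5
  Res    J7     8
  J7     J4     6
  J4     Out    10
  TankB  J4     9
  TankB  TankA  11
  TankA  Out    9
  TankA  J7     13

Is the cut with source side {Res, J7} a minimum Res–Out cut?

No — its capacity is 33, but the minimum cut has capacity 29.

Given cut capacity: 5 + 16 + 6 + 6 = 33.
Augment Res→Out: bottleneck 16, flow now 16.
Augment Res→J7→Out: bottleneck 6, flow now 22.
Augment Res→TankB→TankA→Out: bottleneck 5, flow now 27.
Augment Res→J7→J4→Out: bottleneck 2, flow now 29.
No augmenting path remains; maximum flow = 29.
In the residual graph, reachable from Res: {Res}.
Min-cut edges: Res→TankB (5), Res→J7 (8), Res→Out (16); capacity 5 + 8 + 16 = 29.
Cut capacity 33 exceeds the max flow 29, so it is not minimum.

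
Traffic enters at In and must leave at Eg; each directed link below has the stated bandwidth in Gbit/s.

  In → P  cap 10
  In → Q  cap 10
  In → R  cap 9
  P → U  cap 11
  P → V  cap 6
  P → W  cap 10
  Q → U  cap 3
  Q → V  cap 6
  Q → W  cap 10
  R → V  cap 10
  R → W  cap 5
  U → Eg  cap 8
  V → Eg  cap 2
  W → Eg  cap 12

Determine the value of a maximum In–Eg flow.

22

Augment In→P→U→Eg: bottleneck 8, flow now 8.
Augment In→P→V→Eg: bottleneck 2, flow now 10.
Augment In→Q→W→Eg: bottleneck 10, flow now 20.
Augment In→R→W→Eg: bottleneck 2, flow now 22.
No augmenting path remains; maximum flow = 22.
In the residual graph, reachable from In: {In, P, Q, R, U, V, W}.
Min-cut edges: U→Eg (8), V→Eg (2), W→Eg (12); capacity 8 + 2 + 12 = 22.
This cut is saturated, so no flow can exceed 22.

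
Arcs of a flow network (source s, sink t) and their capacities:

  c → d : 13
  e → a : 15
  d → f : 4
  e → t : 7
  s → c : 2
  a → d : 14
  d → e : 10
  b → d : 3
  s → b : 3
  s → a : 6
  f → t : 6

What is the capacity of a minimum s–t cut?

Augment s→a→d→e→t: bottleneck 6, flow now 6.
Augment s→b→d→e→t: bottleneck 1, flow now 7.
Augment s→b→d→f→t: bottleneck 2, flow now 9.
Augment s→c→d→f→t: bottleneck 2, flow now 11.
No augmenting path remains; maximum flow = 11.
By max-flow min-cut, the minimum cut capacity equals the max flow.
In the residual graph, reachable from s: {s}.
Min-cut edges: s→a (6), s→b (3), s→c (2); capacity 6 + 3 + 2 = 11.

11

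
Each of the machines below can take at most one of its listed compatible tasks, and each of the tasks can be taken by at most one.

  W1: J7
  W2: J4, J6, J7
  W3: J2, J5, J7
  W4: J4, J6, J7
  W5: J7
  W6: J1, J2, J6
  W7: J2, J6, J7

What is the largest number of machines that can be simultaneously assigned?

Unit-capacity flow: source→left, listed edges, right→sink; max matching = max flow.
Augmenting path W1→J7 (+1); matched 1.
Augmenting path W2→J4 (+1); matched 2.
Augmenting path W3→J2 (+1); matched 3.
Augmenting path W4→J6 (+1); matched 4.
Augmenting path W6→J1 (+1); matched 5.
Augmenting path W7→J2→W3→J5 (+1); matched 6.
No augmenting path remains; maximum matching = 6.
König certificate: {W2, W3, W4, W6, W7, J7} is a vertex cover of size 6 (every listed pair touches it), so no matching can be larger.

6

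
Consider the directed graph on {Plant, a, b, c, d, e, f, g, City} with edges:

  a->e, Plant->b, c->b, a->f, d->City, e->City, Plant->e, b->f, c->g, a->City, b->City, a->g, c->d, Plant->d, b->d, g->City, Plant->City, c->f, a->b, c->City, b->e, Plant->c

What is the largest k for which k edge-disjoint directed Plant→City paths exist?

5

Assign every edge capacity 1; by Menger, the answer equals the max flow.
Path Plant→City (+1); total 1.
Path Plant→b→City (+1); total 2.
Path Plant→c→City (+1); total 3.
Path Plant→d→City (+1); total 4.
Path Plant→e→City (+1); total 5.
No residual Plant→City path; max flow = 5.
Certifying cut of size 5: {Plant→City, Plant→b, Plant→c, Plant→d, Plant→e}.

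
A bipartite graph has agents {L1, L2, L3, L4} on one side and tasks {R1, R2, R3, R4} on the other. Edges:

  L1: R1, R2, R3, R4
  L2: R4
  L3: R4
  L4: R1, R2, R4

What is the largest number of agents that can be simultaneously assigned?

3

Unit-capacity flow: source→left, listed edges, right→sink; max matching = max flow.
Augmenting path L1→R1 (+1); matched 1.
Augmenting path L2→R4 (+1); matched 2.
Augmenting path L4→R2 (+1); matched 3.
No augmenting path remains; maximum matching = 3.
König certificate: {L1, L4, R4} is a vertex cover of size 3 (every listed pair touches it), so no matching can be larger.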